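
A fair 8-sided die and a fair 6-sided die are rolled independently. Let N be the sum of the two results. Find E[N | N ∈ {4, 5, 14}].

P(N ∈ {4, 5, 14}) = 1/6.
Σ over the event: 4·1/16 + 5·1/12 + 14·1/48 = 23/24.
E[N | N ∈ {4, 5, 14}] = (23/24) / (1/6) = 23/4.

23/4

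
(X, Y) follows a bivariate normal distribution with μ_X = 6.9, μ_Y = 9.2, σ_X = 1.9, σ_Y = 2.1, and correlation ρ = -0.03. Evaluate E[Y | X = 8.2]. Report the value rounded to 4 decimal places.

The regression of Y on X has slope ρ·σ_Y/σ_X and passes through (μ_X, μ_Y).
E[Y | X=8.2] = 9.2 + (-0.03)·(2.1/1.9)·(8.2 − (6.9)) = 9.2 + (-0.033158)·(1.3) = 9.1569.

9.1569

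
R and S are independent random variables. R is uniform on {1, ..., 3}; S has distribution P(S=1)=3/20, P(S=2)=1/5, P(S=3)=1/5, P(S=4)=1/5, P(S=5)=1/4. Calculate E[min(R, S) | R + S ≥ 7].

P(R + S ≥ 7) = 7/30.
Summing min(R,S)·P(x,y) over outcomes with R + S ≥ 7 gives 37/60.
E[min(R, S) | R + S ≥ 7] = (37/60) / (7/30) = 37/14.

37/14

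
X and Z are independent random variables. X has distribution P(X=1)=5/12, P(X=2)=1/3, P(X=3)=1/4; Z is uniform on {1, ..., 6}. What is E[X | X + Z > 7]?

P(X + Z > 7) = 5/36.
Summing X·P(x,y) over outcomes with X + Z > 7 gives 13/36.
E[X | X + Z > 7] = (13/36) / (5/36) = 13/5.

13/5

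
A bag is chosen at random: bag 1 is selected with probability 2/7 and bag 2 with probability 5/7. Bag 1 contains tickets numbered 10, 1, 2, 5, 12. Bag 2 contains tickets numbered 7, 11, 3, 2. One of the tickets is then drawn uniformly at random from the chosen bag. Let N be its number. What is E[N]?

163/28

E[N | bag 1] = (10+1+2+5+12)/5 = 6.
E[N | bag 2] = (7+11+3+2)/4 = 23/4.
By the law of total expectation,
E[N] = (2/7)·(6) + (5/7)·(23/4) = 163/28.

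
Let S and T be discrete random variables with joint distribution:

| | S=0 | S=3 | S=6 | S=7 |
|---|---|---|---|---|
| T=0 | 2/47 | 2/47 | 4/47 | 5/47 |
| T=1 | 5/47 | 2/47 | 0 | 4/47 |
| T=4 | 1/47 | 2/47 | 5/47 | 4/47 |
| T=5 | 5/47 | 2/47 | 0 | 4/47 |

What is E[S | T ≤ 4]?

163/36

P(T ≤ 4) = 36/47.
Summing S·P(S=x,T=y) over the conditioning event gives 163/47.
E[S | T ≤ 4] = (163/47) / (36/47) = 163/36.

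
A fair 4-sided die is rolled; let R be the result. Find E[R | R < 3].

3/2

Given R < 3, R is equally likely to be any of {1, 2}.
E[R | R < 3] = (1 + 2) / 2 = 3/2.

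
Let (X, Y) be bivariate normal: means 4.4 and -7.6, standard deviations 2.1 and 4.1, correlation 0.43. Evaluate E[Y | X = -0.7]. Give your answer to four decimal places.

The regression of Y on X has slope ρ·σ_Y/σ_X and passes through (μ_X, μ_Y).
E[Y | X=-0.7] = -7.6 + (0.43)·(4.1/2.1)·(-0.7 − (4.4)) = -7.6 + (0.83952)·(-5.1) = -11.8816.

-11.8816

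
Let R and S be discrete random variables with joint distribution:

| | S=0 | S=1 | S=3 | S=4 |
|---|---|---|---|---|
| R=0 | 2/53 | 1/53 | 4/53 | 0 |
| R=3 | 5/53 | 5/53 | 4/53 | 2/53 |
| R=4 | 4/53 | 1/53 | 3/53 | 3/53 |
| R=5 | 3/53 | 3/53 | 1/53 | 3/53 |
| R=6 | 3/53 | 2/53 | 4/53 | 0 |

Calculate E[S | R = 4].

2

P(R = 4) = 11/53.
Summing S·P(R=x,S=y) over the conditioning event gives 22/53.
E[S | R = 4] = (22/53) / (11/53) = 2.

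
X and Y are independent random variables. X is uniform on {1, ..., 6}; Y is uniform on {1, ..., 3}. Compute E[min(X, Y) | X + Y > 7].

8/3

P(X + Y > 7) = 1/6.
Summing min(X,Y)·P(x,y) over outcomes with X + Y > 7 gives 4/9.
E[min(X, Y) | X + Y > 7] = (4/9) / (1/6) = 8/3.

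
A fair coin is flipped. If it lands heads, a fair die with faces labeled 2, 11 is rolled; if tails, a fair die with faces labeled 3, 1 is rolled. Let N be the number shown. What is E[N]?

E[N | heads] = (2+11)/2 = 13/2.
E[N | tails] = (3+1)/2 = 2.
E[N] = (1/2)·(13/2) + (1/2)·(2) = 17/4.

17/4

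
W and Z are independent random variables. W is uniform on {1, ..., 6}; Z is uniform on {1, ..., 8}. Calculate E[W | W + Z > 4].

P(W + Z > 4) = 7/8.
Summing W·P(x,y) over outcomes with W + Z > 4 gives 79/24.
E[W | W + Z > 4] = (79/24) / (7/8) = 79/21.

79/21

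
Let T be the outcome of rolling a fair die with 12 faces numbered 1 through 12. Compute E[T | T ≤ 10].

11/2

Given T ≤ 10, T is equally likely to be any of {1, 2, 3, 4, 5, 6, 7, 8, 9, 10}.
E[T | T ≤ 10] = (1 + 2 + 3 + 4 + 5 + 6 + 7 + 8 + 9 + 10) / 10 = 11/2.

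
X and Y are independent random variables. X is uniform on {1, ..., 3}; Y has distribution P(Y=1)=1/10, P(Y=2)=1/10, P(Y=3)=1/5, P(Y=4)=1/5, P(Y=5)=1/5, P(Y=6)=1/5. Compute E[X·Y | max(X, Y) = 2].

P(max(X, Y) = 2) = 1/10.
Summing XY·P(x,y) over outcomes with max(X, Y) = 2 gives 4/15.
E[X·Y | max(X, Y) = 2] = (4/15) / (1/10) = 8/3.

8/3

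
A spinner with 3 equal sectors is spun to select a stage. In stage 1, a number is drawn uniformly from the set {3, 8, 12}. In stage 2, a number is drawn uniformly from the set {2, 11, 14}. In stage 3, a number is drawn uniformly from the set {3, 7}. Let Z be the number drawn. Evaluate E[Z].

E[Z | stage 1] = (3+8+12)/3 = 23/3.
E[Z | stage 2] = (2+11+14)/3 = 9.
E[Z | stage 3] = (3+7)/2 = 5.
E[Z] = (1/3)·(23/3) + (1/3)·(9) + (1/3)·(5) = 65/9.

65/9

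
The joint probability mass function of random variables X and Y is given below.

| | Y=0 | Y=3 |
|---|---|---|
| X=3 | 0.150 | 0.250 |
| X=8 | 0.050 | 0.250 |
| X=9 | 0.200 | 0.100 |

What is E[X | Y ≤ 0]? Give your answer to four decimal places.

6.6250

P(Y ≤ 0) = 0.400.
Σ X·P over the event = 3·(0.150) + 8·(0.050) + 9·(0.200) = 2.650.
E[X | Y ≤ 0] = (2.650) / (0.400) = 6.6250.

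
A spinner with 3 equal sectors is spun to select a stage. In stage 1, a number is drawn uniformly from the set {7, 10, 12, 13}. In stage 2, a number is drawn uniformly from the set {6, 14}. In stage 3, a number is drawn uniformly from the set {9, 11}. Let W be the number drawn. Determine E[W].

E[W | stage 1] = (7+10+12+13)/4 = 21/2.
E[W | stage 2] = (6+14)/2 = 10.
E[W | stage 3] = (9+11)/2 = 10.
E[W] = (1/3)·(21/2) + (1/3)·(10) + (1/3)·(10) = 61/6.

61/6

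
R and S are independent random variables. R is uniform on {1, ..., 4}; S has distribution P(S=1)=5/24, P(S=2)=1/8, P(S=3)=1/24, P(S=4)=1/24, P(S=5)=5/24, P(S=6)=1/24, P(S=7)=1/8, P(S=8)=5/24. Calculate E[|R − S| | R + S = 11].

17/4

P(R + S = 11) = 1/12.
Summing |R−S|·P(x,y) over outcomes with R + S = 11 gives 17/48.
E[|R − S| | R + S = 11] = (17/48) / (1/12) = 17/4.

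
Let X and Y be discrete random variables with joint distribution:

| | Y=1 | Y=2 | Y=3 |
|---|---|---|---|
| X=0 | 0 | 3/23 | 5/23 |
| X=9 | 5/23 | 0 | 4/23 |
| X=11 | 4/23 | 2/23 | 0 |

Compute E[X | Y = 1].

89/9

P(Y = 1) = 9/23.
Σ X·P over the event = 9·(5/23) + 11·(4/23) = 89/23.
E[X | Y = 1] = (89/23) / (9/23) = 89/9.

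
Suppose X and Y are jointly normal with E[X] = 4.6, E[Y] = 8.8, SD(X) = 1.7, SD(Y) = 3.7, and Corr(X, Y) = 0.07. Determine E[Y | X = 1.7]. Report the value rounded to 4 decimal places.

For a bivariate normal, E[Y | X=x] = μ_Y + ρ·(σ_Y/σ_X)·(x − μ_X).
E[Y | X=1.7] = 8.8 + (0.07)·(3.7/1.7)·(1.7 − (4.6)) = 8.8 + (0.15235)·(-2.9) = 8.3582.

8.3582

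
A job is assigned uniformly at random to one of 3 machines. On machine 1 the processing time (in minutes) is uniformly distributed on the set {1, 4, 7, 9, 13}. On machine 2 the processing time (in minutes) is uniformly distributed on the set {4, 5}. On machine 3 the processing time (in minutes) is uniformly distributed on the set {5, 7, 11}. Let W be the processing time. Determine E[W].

E[W | machine 1] = (1+4+7+9+13)/5 = 34/5.
E[W | machine 2] = (4+5)/2 = 9/2.
E[W | machine 3] = (5+7+11)/3 = 23/3.
E[W] = (1/3)·(34/5) + (1/3)·(9/2) + (1/3)·(23/3) = 569/90.

569/90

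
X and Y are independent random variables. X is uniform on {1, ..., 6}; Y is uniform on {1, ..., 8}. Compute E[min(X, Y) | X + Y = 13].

Outcomes with X + Y = 13: (5,8), (6,7), each with probability 1/48.
E[min(X, Y) | X + Y = 13] = (5 + 6) / 2 = 11/2.

11/2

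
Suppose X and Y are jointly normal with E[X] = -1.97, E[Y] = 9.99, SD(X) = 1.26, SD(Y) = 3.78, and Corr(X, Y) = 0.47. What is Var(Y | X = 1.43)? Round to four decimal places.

11.1321

The conditional variance in a bivariate normal is σ_Y²(1 − ρ²), independent of x.
Var(Y | X=1.43) = (3.78)²·(1 − (0.47)²) = 14.2884·0.7791 = 11.1321.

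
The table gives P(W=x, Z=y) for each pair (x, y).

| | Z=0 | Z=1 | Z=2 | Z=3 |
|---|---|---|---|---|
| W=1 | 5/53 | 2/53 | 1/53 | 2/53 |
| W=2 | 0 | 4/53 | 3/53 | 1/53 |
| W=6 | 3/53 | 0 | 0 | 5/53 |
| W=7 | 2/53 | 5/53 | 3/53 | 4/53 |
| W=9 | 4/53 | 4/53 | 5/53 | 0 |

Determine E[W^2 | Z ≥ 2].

P(Z ≥ 2) = 24/53.
Summing W^2·P(W=x,Z=y) over the conditioning event gives 947/53.
E[W^2 | Z ≥ 2] = (947/53) / (24/53) = 947/24.

947/24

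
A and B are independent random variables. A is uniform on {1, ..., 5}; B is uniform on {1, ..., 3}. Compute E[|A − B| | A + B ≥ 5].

Outcomes with A + B ≥ 5: (2,3), (3,2), (3,3), (4,1), (4,2), (4,3), (5,1), (5,2), (5,3), each with probability 1/15.
E[|A − B| | A + B ≥ 5] = (1 + 1 + 0 + 3 + 2 + 1 + 4 + 3 + 2) / 9 = 17/9.

17/9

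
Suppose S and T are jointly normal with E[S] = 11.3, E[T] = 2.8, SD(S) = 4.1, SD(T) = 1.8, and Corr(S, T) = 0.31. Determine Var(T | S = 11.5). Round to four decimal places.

For a bivariate normal, Var(T | S=x) = σ_T²(1 − ρ²).
Var(T | S=11.5) = (1.8)²·(1 − (0.31)²) = 3.24·0.9039 = 2.9286.

2.9286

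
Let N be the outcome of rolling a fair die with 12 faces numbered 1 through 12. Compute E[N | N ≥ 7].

Given N ≥ 7, N is equally likely to be any of {7, 8, 9, 10, 11, 12}.
E[N | N ≥ 7] = (7 + 8 + 9 + 10 + 11 + 12) / 6 = 19/2.

19/2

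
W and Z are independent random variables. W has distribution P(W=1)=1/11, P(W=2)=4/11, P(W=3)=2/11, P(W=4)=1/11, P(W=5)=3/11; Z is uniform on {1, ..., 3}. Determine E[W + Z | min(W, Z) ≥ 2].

29/5

P(min(W, Z) ≥ 2) = 20/33.
Summing (W+Z)·P(x,y) over outcomes with min(W, Z) ≥ 2 gives 116/33.
E[W + Z | min(W, Z) ≥ 2] = (116/33) / (20/33) = 29/5.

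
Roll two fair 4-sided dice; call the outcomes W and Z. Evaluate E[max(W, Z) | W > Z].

Outcomes with W > Z: (2,1), (3,1), (3,2), (4,1), (4,2), (4,3), each with probability 1/16.
E[max(W, Z) | W > Z] = (2 + 3 + 3 + 4 + 4 + 4) / 6 = 10/3.

10/3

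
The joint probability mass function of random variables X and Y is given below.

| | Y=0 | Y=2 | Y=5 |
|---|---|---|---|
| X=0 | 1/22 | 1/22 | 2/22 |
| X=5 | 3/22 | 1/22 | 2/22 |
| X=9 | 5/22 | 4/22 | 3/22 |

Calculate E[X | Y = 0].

20/3

P(Y = 0) = 9/22.
Summing X·P(X=x,Y=y) over the conditioning event gives 30/11.
E[X | Y = 0] = (30/11) / (9/22) = 20/3.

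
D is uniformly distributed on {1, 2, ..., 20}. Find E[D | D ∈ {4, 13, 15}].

P(D ∈ {4, 13, 15}) = 3/20.
Σ over the event: 4·1/20 + 13·1/20 + 15·1/20 = 8/5.
E[D | D ∈ {4, 13, 15}] = (8/5) / (3/20) = 32/3.

32/3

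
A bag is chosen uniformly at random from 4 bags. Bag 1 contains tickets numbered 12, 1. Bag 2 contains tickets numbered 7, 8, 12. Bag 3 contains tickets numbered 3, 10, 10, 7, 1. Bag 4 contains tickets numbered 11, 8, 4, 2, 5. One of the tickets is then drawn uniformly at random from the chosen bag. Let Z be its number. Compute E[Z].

277/40

E[Z | bag 1] = (12+1)/2 = 13/2.
E[Z | bag 2] = (7+8+12)/3 = 9.
E[Z | bag 3] = (3+10+10+7+1)/5 = 31/5.
E[Z | bag 4] = (11+8+4+2+5)/5 = 6.
E[Z] = (1/4)·(13/2) + (1/4)·(9) + (1/4)·(31/5) + (1/4)·(6) = 277/40.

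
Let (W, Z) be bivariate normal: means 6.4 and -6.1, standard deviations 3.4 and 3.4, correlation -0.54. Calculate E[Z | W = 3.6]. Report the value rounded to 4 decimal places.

For a bivariate normal, E[Z | W=x] = μ_Z + ρ·(σ_Z/σ_W)·(x − μ_W).
E[Z | W=3.6] = -6.1 + (-0.54)·(3.4/3.4)·(3.6 − (6.4)) = -6.1 + (-0.54)·(-2.8) = -4.5880.

-4.5880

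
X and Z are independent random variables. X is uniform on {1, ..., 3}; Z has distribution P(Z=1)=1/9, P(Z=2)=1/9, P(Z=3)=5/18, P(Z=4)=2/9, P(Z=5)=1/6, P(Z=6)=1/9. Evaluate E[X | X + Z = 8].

13/5

P(X + Z = 8) = 5/54.
Summing X·P(x,y) over outcomes with X + Z = 8 gives 13/54.
E[X | X + Z = 8] = (13/54) / (5/54) = 13/5.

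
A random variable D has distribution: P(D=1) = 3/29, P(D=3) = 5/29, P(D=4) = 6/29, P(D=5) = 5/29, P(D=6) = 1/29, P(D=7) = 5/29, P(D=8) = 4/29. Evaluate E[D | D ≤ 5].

67/19

P(D ≤ 5) = 19/29.
Σ over the event: 1·3/29 + 3·5/29 + 4·6/29 + 5·5/29 = 67/29.
E[D | D ≤ 5] = (67/29) / (19/29) = 67/19.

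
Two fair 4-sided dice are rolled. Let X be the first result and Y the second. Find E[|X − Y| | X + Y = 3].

P(X + Y = 3) = 1/8.
Summing |X−Y|·P(x,y) over outcomes with X + Y = 3 gives 1/8.
E[|X − Y| | X + Y = 3] = (1/8) / (1/8) = 1.

1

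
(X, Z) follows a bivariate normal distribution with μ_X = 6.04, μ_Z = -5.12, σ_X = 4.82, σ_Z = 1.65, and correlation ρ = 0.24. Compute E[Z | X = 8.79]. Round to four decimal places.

E[Z | X=x] = μ_Z + ρ(σ_Z/σ_X)(x − μ_X) for jointly normal variables.
E[Z | X=8.79] = -5.12 + (0.24)·(1.65/4.82)·(8.79 − (6.04)) = -5.12 + (0.082158)·(2.75) = -4.8941.

-4.8941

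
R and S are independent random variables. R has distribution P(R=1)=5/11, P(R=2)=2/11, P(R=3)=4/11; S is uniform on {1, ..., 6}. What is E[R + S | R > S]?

P(R > S) = 5/33.
Summing (R+S)·P(x,y) over outcomes with R > S gives 7/11.
E[R + S | R > S] = (7/11) / (5/33) = 21/5.

21/5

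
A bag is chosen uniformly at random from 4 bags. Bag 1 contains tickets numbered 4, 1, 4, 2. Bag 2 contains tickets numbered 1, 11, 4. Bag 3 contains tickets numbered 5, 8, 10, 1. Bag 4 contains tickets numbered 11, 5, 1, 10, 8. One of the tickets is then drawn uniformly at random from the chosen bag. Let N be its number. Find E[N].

253/48

E[N | bag 1] = (4+1+4+2)/4 = 11/4.
E[N | bag 2] = (1+11+4)/3 = 16/3.
E[N | bag 3] = (5+8+10+1)/4 = 6.
E[N | bag 4] = (11+5+1+10+8)/5 = 7.
E[N] = (1/4)·(11/4) + (1/4)·(16/3) + (1/4)·(6) + (1/4)·(7) = 253/48.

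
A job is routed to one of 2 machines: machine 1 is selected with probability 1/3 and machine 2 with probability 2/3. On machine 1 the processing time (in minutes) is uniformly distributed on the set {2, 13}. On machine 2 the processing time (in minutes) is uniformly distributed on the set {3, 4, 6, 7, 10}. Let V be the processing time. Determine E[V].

E[V | machine 1] = (2+13)/2 = 15/2.
E[V | machine 2] = (3+4+6+7+10)/5 = 6.
E[V] = (1/3)·(15/2) + (2/3)·(6) = 13/2.

13/2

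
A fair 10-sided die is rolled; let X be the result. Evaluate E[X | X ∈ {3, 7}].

5

P(X ∈ {3, 7}) = 1/5.
Σ over the event: 3·1/10 + 7·1/10 = 1.
E[X | X ∈ {3, 7}] = (1) / (1/5) = 5.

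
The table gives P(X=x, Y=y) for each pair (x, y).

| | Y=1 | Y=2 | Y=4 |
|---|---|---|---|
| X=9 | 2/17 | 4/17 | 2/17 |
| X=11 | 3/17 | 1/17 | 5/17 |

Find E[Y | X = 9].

P(X = 9) = 8/17.
Summing Y·P(X=x,Y=y) over the conditioning event gives 18/17.
E[Y | X = 9] = (18/17) / (8/17) = 9/4.

9/4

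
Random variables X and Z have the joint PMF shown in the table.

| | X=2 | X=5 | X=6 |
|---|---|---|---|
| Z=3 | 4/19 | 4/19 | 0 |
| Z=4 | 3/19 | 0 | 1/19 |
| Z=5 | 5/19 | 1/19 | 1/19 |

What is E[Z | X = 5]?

P(X = 5) = 5/19.
Σ Z·P over the event = 3·(4/19) + 5·(1/19) = 17/19.
E[Z | X = 5] = (17/19) / (5/19) = 17/5.

17/5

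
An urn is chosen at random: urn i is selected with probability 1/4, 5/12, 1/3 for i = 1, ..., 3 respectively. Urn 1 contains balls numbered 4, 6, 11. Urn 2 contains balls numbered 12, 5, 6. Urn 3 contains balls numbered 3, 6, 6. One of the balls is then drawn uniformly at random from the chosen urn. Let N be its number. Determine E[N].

119/18

E[N | urn 1] = (4+6+11)/3 = 7.
E[N | urn 2] = (12+5+6)/3 = 23/3.
E[N | urn 3] = (3+6+6)/3 = 5.
By the law of total expectation,
E[N] = (1/4)·(7) + (5/12)·(23/3) + (1/3)·(5) = 119/18.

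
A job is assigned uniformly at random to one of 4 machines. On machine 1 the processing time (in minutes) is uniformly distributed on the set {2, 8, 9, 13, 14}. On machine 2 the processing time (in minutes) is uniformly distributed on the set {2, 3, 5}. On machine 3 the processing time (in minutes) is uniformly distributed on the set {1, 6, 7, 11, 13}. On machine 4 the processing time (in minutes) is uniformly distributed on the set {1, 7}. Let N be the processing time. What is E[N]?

E[N | machine 1] = (2+8+9+13+14)/5 = 46/5.
E[N | machine 2] = (2+3+5)/3 = 10/3.
E[N | machine 3] = (1+6+7+11+13)/5 = 38/5.
E[N | machine 4] = (1+7)/2 = 4.
By the law of total expectation,
E[N] = (1/4)·(46/5) + (1/4)·(10/3) + (1/4)·(38/5) + (1/4)·(4) = 181/30.

181/30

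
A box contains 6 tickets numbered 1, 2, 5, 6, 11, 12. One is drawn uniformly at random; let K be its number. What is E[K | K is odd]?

17/3

P(K is odd) = 1/2.
Σ over the event: 1·1/6 + 5·1/6 + 11·1/6 = 17/6.
E[K | K is odd] = (17/6) / (1/2) = 17/3.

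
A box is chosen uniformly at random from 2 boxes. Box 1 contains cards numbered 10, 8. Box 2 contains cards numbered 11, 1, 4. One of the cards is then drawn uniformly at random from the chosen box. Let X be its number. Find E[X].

43/6

E[X | box 1] = (10+8)/2 = 9.
E[X | box 2] = (11+1+4)/3 = 16/3.
E[X] = (1/2)·(9) + (1/2)·(16/3) = 43/6.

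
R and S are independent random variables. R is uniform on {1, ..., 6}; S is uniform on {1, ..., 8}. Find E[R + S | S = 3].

13/2

Outcomes with S = 3: (1,3), (2,3), (3,3), (4,3), (5,3), (6,3), each with probability 1/48.
E[R + S | S = 3] = (4 + 5 + 6 + 7 + 8 + 9) / 6 = 13/2.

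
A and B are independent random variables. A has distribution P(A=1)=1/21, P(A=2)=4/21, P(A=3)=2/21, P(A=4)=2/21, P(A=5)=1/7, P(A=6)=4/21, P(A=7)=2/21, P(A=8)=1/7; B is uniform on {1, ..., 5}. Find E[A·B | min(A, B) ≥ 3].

P(min(A, B) ≥ 3) = 16/35.
Summing AB·P(x,y) over outcomes with min(A, B) ≥ 3 gives 52/5.
E[A·B | min(A, B) ≥ 3] = (52/5) / (16/35) = 91/4.

91/4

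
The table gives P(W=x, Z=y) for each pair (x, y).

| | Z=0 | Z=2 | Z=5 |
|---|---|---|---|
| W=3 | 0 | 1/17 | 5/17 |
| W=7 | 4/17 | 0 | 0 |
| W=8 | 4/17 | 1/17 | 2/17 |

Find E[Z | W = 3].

P(W = 3) = 6/17.
Σ Z·P over the event = 2·(1/17) + 5·(5/17) = 27/17.
E[Z | W = 3] = (27/17) / (6/17) = 9/2.

9/2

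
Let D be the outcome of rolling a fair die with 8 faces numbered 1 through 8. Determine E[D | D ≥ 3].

11/2

Given D ≥ 3, D is equally likely to be any of {3, 4, 5, 6, 7, 8}.
E[D | D ≥ 3] = (3 + 4 + 5 + 6 + 7 + 8) / 6 = 11/2.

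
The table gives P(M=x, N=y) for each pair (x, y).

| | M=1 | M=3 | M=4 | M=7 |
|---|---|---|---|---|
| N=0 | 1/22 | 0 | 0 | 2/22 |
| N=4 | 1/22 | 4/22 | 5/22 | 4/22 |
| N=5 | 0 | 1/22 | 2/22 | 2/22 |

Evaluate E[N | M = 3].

P(M = 3) = 5/22.
Σ N·P over the event = 4·(4/22) + 5·(1/22) = 21/22.
E[N | M = 3] = (21/22) / (5/22) = 21/5.

21/5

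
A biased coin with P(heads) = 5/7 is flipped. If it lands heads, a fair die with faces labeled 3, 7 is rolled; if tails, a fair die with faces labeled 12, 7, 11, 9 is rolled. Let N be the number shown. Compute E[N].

E[N | heads] = (3+7)/2 = 5.
E[N | tails] = (12+7+11+9)/4 = 39/4.
By the law of total expectation,
E[N] = (5/7)·(5) + (2/7)·(39/4) = 89/14.

89/14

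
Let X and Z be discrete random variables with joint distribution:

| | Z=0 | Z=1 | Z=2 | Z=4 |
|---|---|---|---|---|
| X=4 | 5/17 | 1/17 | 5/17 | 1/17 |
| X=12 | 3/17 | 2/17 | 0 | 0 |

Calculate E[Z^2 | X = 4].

P(X = 4) = 12/17.
Σ Z^2·P over the event = 0·(5/17) + 1·(1/17) + 4·(5/17) + 16·(1/17) = 37/17.
E[Z^2 | X = 4] = (37/17) / (12/17) = 37/12.

37/12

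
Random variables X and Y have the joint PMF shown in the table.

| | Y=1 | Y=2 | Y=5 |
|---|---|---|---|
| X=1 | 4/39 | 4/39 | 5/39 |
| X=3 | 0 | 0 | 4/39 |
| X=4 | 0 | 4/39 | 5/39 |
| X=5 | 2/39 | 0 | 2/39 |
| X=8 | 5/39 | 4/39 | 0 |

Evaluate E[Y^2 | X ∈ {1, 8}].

83/11

P(X ∈ {1, 8}) = 22/39.
Summing Y^2·P(X=x,Y=y) over the conditioning event gives 166/39.
E[Y^2 | X ∈ {1, 8}] = (166/39) / (22/39) = 83/11.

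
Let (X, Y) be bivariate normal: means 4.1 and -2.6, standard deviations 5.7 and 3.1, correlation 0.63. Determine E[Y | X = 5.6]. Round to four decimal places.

E[Y | X=x] = μ_Y + ρ(σ_Y/σ_X)(x − μ_X) for jointly normal variables.
E[Y | X=5.6] = -2.6 + (0.63)·(3.1/5.7)·(5.6 − (4.1)) = -2.6 + (0.34263)·(1.5) = -2.0861.

-2.0861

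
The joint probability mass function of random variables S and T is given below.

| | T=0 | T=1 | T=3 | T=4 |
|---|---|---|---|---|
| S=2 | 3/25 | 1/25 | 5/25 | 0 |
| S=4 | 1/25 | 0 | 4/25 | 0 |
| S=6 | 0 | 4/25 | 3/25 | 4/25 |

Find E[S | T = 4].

P(T = 4) = 4/25.
Σ S·P over the event = 6·(4/25) = 24/25.
E[S | T = 4] = (24/25) / (4/25) = 6.

6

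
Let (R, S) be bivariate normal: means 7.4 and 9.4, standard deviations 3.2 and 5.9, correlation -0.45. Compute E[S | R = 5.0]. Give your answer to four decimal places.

11.3913

The regression of S on R has slope ρ·σ_S/σ_R and passes through (μ_R, μ_S).
E[S | R=5.0] = 9.4 + (-0.45)·(5.9/3.2)·(5.0 − (7.4)) = 9.4 + (-0.82969)·(-2.4) = 11.3913.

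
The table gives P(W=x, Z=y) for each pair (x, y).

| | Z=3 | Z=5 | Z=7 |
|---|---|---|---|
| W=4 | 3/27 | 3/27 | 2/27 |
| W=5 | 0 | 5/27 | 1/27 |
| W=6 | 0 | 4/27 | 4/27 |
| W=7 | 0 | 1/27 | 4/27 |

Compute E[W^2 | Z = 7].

P(Z = 7) = 11/27.
Σ W^2·P over the event = 16·(2/27) + 25·(1/27) + 36·(4/27) + 49·(4/27) = 397/27.
E[W^2 | Z = 7] = (397/27) / (11/27) = 397/11.

397/11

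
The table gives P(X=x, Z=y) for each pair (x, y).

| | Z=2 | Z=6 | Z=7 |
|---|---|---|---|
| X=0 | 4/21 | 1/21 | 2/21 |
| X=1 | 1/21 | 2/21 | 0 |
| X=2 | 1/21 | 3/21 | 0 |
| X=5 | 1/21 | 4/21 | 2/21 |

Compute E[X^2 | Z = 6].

P(Z = 6) = 10/21.
Σ X^2·P over the event = 0·(1/21) + 1·(2/21) + 4·(3/21) + 25·(4/21) = 38/7.
E[X^2 | Z = 6] = (38/7) / (10/21) = 57/5.

57/5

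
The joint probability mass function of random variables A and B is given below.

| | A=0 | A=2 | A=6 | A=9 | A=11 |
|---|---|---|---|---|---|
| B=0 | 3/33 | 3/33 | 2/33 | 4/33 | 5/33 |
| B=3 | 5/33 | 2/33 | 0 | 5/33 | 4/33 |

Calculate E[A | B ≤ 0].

109/17

P(B ≤ 0) = 17/33.
Σ A·P over the event = 0·(3/33) + 2·(3/33) + 6·(2/33) + 9·(4/33) + 11·(5/33) = 109/33.
E[A | B ≤ 0] = (109/33) / (17/33) = 109/17.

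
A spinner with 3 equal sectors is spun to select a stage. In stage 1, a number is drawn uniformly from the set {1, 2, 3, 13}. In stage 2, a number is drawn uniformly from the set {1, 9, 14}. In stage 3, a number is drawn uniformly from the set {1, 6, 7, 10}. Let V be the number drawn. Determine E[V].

E[V | stage 1] = (1+2+3+13)/4 = 19/4.
E[V | stage 2] = (1+9+14)/3 = 8.
E[V | stage 3] = (1+6+7+10)/4 = 6.
By the law of total expectation,
E[V] = (1/3)·(19/4) + (1/3)·(8) + (1/3)·(6) = 25/4.

25/4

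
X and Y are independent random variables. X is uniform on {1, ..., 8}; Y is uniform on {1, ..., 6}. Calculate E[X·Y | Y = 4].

P(Y = 4) = 1/6.
Summing XY·P(x,y) over outcomes with Y = 4 gives 3.
E[X·Y | Y = 4] = (3) / (1/6) = 18.

18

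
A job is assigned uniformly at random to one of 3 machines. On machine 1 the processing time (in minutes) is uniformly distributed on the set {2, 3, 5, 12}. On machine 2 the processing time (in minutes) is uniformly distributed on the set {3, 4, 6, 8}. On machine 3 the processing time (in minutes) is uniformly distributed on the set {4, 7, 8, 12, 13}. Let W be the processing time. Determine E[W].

391/60

E[W | machine 1] = (2+3+5+12)/4 = 11/2.
E[W | machine 2] = (3+4+6+8)/4 = 21/4.
E[W | machine 3] = (4+7+8+12+13)/5 = 44/5.
E[W] = (1/3)·(11/2) + (1/3)·(21/4) + (1/3)·(44/5) = 391/60.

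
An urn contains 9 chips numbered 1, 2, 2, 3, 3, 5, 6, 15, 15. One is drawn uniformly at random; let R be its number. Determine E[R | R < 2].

P(R < 2) = 1/9.
Σ over the event: 1·1/9 = 1/9.
E[R | R < 2] = (1/9) / (1/9) = 1.

1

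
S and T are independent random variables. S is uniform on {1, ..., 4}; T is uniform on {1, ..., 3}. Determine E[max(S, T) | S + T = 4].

8/3

P(S + T = 4) = 1/4.
Summing max(S,T)·P(x,y) over outcomes with S + T = 4 gives 2/3.
E[max(S, T) | S + T = 4] = (2/3) / (1/4) = 8/3.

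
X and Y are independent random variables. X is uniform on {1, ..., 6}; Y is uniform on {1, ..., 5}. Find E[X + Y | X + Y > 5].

31/4

P(X + Y > 5) = 2/3.
Summing (X+Y)·P(x,y) over outcomes with X + Y > 5 gives 31/6.
E[X + Y | X + Y > 5] = (31/6) / (2/3) = 31/4.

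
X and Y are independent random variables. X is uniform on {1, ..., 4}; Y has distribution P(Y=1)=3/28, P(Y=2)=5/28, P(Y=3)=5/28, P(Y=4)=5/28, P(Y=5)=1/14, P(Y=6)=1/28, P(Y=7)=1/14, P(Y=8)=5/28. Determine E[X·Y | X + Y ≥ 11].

P(X + Y ≥ 11) = 3/28.
Summing XY·P(x,y) over outcomes with X + Y ≥ 11 gives 3.
E[X·Y | X + Y ≥ 11] = (3) / (3/28) = 28.

28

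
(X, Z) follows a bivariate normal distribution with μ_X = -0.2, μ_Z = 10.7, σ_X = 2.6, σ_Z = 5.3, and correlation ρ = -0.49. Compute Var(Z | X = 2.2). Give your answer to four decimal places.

21.3456

For a bivariate normal, Var(Z | X=x) = σ_Z²(1 − ρ²).
Var(Z | X=2.2) = (5.3)²·(1 − (-0.49)²) = 28.09·0.7599 = 21.3456.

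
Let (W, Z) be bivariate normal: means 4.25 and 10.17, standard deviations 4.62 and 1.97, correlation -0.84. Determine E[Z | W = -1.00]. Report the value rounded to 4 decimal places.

For a bivariate normal, E[Z | W=x] = μ_Z + ρ·(σ_Z/σ_W)·(x − μ_W).
E[Z | W=-1.00] = 10.17 + (-0.84)·(1.97/4.62)·(-1.00 − (4.25)) = 10.17 + (-0.358182)·(-5.25) = 12.0505.

12.0505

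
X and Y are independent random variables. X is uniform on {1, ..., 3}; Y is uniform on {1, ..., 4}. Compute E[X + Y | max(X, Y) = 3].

24/5

Outcomes with max(X, Y) = 3: (1,3), (2,3), (3,1), (3,2), (3,3), each with probability 1/12.
E[X + Y | max(X, Y) = 3] = (4 + 5 + 4 + 5 + 6) / 5 = 24/5.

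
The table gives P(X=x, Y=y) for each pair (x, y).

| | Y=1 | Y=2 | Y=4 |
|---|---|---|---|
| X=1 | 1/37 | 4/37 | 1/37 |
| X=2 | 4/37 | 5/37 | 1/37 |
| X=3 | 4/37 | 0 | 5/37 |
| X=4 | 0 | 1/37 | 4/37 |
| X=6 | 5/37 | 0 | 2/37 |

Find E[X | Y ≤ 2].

P(Y ≤ 2) = 24/37.
Σ X·P over the event = 1·(1/37) + 1·(4/37) + 2·(4/37) + 2·(5/37) + 3·(4/37) + 4·(1/37) + 6·(5/37) = 69/37.
E[X | Y ≤ 2] = (69/37) / (24/37) = 23/8.

23/8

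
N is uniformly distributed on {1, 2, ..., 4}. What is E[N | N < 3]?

Given N < 3, N is equally likely to be any of {1, 2}.
E[N | N < 3] = (1 + 2) / 2 = 3/2.

3/2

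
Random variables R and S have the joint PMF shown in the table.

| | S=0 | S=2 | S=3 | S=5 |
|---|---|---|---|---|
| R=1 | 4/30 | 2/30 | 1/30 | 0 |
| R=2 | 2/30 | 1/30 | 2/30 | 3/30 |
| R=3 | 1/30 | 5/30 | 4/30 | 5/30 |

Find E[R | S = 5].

P(S = 5) = 4/15.
Summing R·P(R=x,S=y) over the conditioning event gives 7/10.
E[R | S = 5] = (7/10) / (4/15) = 21/8.

21/8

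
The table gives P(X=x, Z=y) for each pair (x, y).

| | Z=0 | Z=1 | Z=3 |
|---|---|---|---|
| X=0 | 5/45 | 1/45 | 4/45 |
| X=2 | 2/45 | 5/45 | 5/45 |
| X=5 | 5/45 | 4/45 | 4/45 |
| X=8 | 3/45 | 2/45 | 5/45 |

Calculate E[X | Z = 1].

23/6

P(Z = 1) = 4/15.
Σ X·P over the event = 0·(1/45) + 2·(5/45) + 5·(4/45) + 8·(2/45) = 46/45.
E[X | Z = 1] = (46/45) / (4/15) = 23/6.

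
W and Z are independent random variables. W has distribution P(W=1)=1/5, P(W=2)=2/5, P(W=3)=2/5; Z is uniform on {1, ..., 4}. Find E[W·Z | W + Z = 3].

2

P(W + Z = 3) = 3/20.
Summing WZ·P(x,y) over outcomes with W + Z = 3 gives 3/10.
E[W·Z | W + Z = 3] = (3/10) / (3/20) = 2.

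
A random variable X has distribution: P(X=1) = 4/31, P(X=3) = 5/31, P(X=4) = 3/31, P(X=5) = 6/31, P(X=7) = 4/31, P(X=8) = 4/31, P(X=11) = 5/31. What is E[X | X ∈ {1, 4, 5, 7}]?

74/17

P(X ∈ {1, 4, 5, 7}) = 17/31.
Σ over the event: 1·4/31 + 4·3/31 + 5·6/31 + 7·4/31 = 74/31.
E[X | X ∈ {1, 4, 5, 7}] = (74/31) / (17/31) = 74/17.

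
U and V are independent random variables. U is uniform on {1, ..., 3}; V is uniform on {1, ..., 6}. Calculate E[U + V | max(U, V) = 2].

Outcomes with max(U, V) = 2: (1,2), (2,1), (2,2), each with probability 1/18.
E[U + V | max(U, V) = 2] = (3 + 3 + 4) / 3 = 10/3.

10/3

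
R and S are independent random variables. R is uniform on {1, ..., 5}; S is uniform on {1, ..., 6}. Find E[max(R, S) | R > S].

4

Outcomes with R > S: (2,1), (3,1), (3,2), (4,1), (4,2), (4,3), (5,1), (5,2), (5,3), (5,4), each with probability 1/30.
E[max(R, S) | R > S] = (2 + 3 + 3 + 4 + 4 + 4 + 5 + 5 + 5 + 5) / 10 = 4.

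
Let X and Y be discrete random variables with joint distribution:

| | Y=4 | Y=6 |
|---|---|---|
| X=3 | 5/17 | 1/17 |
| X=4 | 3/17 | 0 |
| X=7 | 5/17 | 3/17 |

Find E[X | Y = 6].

P(Y = 6) = 4/17.
Σ X·P over the event = 3·(1/17) + 7·(3/17) = 24/17.
E[X | Y = 6] = (24/17) / (4/17) = 6.

6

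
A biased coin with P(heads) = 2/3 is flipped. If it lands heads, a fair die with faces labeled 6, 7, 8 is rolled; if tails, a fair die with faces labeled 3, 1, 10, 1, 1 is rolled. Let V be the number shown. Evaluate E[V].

86/15

E[V | heads] = (6+7+8)/3 = 7.
E[V | tails] = (3+1+10+1+1)/5 = 16/5.
By the law of total expectation,
E[V] = (2/3)·(7) + (1/3)·(16/5) = 86/15.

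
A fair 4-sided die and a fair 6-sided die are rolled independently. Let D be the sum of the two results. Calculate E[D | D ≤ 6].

32/7

P(D ≤ 6) = 7/12.
Σ over the event: 2·1/24 + 3·1/12 + 4·1/8 + 5·1/6 + 6·1/6 = 8/3.
E[D | D ≤ 6] = (8/3) / (7/12) = 32/7.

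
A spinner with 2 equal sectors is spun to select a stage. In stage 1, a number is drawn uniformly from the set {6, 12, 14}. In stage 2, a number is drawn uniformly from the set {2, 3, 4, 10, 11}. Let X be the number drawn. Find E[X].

25/3

E[X | stage 1] = (6+12+14)/3 = 32/3.
E[X | stage 2] = (2+3+4+10+11)/5 = 6.
E[X] = (1/2)·(32/3) + (1/2)·(6) = 25/3.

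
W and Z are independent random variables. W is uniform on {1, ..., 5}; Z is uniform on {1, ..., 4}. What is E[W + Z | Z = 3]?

Outcomes with Z = 3: (1,3), (2,3), (3,3), (4,3), (5,3), each with probability 1/20.
E[W + Z | Z = 3] = (4 + 5 + 6 + 7 + 8) / 5 = 6.

6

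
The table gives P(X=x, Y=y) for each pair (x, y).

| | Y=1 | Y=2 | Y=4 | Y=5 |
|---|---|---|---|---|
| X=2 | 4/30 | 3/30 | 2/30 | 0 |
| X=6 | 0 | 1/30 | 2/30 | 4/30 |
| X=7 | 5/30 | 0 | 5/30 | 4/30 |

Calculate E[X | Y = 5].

13/2

P(Y = 5) = 4/15.
Σ X·P over the event = 6·(4/30) + 7·(4/30) = 26/15.
E[X | Y = 5] = (26/15) / (4/15) = 13/2.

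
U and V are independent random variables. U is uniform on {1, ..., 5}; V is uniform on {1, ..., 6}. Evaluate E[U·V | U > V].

Outcomes with U > V: (2,1), (3,1), (3,2), (4,1), (4,2), (4,3), (5,1), (5,2), (5,3), (5,4), each with probability 1/30.
E[U·V | U > V] = (2 + 3 + 6 + 4 + 8 + 12 + 5 + 10 + 15 + 20) / 10 = 17/2.

17/2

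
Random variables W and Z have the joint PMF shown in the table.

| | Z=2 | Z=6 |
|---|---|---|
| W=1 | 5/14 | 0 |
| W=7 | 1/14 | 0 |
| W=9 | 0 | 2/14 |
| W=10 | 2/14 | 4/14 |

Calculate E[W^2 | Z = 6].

281/3

P(Z = 6) = 3/7.
Σ W^2·P over the event = 81·(2/14) + 100·(4/14) = 281/7.
E[W^2 | Z = 6] = (281/7) / (3/7) = 281/3.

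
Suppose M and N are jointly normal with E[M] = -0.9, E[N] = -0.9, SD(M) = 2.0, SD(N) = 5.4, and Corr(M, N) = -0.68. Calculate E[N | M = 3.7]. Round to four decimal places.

-9.3456

For a bivariate normal, E[N | M=x] = μ_N + ρ·(σ_N/σ_M)·(x − μ_M).
E[N | M=3.7] = -0.9 + (-0.68)·(5.4/2.0)·(3.7 − (-0.9)) = -0.9 + (-1.836)·(4.6) = -9.3456.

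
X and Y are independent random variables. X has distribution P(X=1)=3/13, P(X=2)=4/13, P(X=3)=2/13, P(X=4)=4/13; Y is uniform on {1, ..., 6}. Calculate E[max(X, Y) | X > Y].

P(X > Y) = 10/39.
Summing max(X,Y)·P(x,y) over outcomes with X > Y gives 34/39.
E[max(X, Y) | X > Y] = (34/39) / (10/39) = 17/5.

17/5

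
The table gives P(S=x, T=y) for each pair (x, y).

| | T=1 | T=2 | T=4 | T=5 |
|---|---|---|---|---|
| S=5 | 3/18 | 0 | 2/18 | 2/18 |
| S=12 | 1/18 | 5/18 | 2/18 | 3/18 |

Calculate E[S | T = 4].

P(T = 4) = 2/9.
Σ S·P over the event = 5·(2/18) + 12·(2/18) = 17/9.
E[S | T = 4] = (17/9) / (2/9) = 17/2.

17/2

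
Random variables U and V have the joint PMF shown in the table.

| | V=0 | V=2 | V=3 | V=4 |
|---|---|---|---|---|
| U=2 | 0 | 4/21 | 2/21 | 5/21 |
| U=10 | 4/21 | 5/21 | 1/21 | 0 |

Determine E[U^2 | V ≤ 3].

P(V ≤ 3) = 16/21.
Σ U^2·P over the event = 4·(4/21) + 4·(2/21) + 100·(4/21) + 100·(5/21) + 100·(1/21) = 1024/21.
E[U^2 | V ≤ 3] = (1024/21) / (16/21) = 64.

64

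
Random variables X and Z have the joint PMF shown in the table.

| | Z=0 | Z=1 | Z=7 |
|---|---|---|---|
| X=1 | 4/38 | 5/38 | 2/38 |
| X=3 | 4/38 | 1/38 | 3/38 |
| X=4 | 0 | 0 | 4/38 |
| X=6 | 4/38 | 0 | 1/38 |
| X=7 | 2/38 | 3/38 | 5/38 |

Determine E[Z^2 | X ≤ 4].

P(X ≤ 4) = 23/38.
Σ Z^2·P over the event = 0·(4/38) + 1·(5/38) + 49·(2/38) + 0·(4/38) + 1·(1/38) + 49·(3/38) + 49·(4/38) = 447/38.
E[Z^2 | X ≤ 4] = (447/38) / (23/38) = 447/23.

447/23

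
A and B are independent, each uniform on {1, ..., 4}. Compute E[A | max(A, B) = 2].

P(max(A, B) = 2) = 3/16.
Summing A·P(x,y) over outcomes with max(A, B) = 2 gives 5/16.
E[A | max(A, B) = 2] = (5/16) / (3/16) = 5/3.

5/3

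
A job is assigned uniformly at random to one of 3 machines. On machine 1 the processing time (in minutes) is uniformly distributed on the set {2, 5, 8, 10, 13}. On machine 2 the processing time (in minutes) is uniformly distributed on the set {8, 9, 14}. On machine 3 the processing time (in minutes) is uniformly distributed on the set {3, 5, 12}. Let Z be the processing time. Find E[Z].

E[Z | machine 1] = (2+5+8+10+13)/5 = 38/5.
E[Z | machine 2] = (8+9+14)/3 = 31/3.
E[Z | machine 3] = (3+5+12)/3 = 20/3.
By the law of total expectation,
E[Z] = (1/3)·(38/5) + (1/3)·(31/3) + (1/3)·(20/3) = 41/5.

41/5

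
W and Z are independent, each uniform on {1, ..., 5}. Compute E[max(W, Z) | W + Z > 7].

29/6

Outcomes with W + Z > 7: (3,5), (4,4), (4,5), (5,3), (5,4), (5,5), each with probability 1/25.
E[max(W, Z) | W + Z > 7] = (5 + 4 + 5 + 5 + 5 + 5) / 6 = 29/6.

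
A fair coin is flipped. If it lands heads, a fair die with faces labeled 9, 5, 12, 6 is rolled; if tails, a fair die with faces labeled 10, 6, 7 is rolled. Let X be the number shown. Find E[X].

E[X | heads] = (9+5+12+6)/4 = 8.
E[X | tails] = (10+6+7)/3 = 23/3.
By the law of total expectation,
E[X] = (1/2)·(8) + (1/2)·(23/3) = 47/6.

47/6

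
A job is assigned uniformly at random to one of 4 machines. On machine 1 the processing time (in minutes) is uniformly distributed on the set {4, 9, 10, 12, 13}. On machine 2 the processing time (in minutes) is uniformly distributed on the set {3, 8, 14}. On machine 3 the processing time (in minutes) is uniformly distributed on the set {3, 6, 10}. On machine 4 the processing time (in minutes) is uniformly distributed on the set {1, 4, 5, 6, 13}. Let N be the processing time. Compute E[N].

E[N | machine 1] = (4+9+10+12+13)/5 = 48/5.
E[N | machine 2] = (3+8+14)/3 = 25/3.
E[N | machine 3] = (3+6+10)/3 = 19/3.
E[N | machine 4] = (1+4+5+6+13)/5 = 29/5.
By the law of total expectation,
E[N] = (1/4)·(48/5) + (1/4)·(25/3) + (1/4)·(19/3) + (1/4)·(29/5) = 451/60.

451/60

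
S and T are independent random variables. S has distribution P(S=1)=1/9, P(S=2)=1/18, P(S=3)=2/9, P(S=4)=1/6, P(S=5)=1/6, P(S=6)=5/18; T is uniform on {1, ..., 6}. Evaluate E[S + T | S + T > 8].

131/13

P(S + T > 8) = 13/36.
Summing (S+T)·P(x,y) over outcomes with S + T > 8 gives 131/36.
E[S + T | S + T > 8] = (131/36) / (13/36) = 131/13.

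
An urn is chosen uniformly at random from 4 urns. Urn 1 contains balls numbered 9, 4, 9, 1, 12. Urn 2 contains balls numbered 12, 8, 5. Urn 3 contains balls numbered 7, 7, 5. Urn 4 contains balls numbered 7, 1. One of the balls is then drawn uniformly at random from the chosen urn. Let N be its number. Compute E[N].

E[N | urn 1] = (9+4+9+1+12)/5 = 7.
E[N | urn 2] = (12+8+5)/3 = 25/3.
E[N | urn 3] = (7+7+5)/3 = 19/3.
E[N | urn 4] = (7+1)/2 = 4.
By the law of total expectation,
E[N] = (1/4)·(7) + (1/4)·(25/3) + (1/4)·(19/3) + (1/4)·(4) = 77/12.

77/12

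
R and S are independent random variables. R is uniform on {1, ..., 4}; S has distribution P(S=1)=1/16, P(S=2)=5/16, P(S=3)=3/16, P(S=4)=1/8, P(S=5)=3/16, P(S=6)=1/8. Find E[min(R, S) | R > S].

2

P(R > S) = 1/4.
Summing min(R,S)·P(x,y) over outcomes with R > S gives 1/2.
E[min(R, S) | R > S] = (1/2) / (1/4) = 2.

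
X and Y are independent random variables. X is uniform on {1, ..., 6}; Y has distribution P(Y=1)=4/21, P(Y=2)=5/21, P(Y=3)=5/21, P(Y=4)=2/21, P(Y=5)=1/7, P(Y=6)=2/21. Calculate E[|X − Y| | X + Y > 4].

214/99

P(X + Y > 4) = 11/14.
Summing |X−Y|·P(x,y) over outcomes with X + Y > 4 gives 107/63.
E[|X − Y| | X + Y > 4] = (107/63) / (11/14) = 214/99.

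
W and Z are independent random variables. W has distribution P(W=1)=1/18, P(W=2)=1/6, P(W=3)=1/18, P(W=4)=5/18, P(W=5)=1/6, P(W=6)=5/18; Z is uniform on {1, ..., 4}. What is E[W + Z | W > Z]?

92/13

P(W > Z) = 13/18.
Summing (W+Z)·P(x,y) over outcomes with W > Z gives 46/9.
E[W + Z | W > Z] = (46/9) / (13/18) = 92/13.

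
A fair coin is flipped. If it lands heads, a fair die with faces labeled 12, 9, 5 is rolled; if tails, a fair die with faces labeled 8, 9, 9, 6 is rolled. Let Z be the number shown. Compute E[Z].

E[Z | heads] = (12+9+5)/3 = 26/3.
E[Z | tails] = (8+9+9+6)/4 = 8.
E[Z] = (1/2)·(26/3) + (1/2)·(8) = 25/3.

25/3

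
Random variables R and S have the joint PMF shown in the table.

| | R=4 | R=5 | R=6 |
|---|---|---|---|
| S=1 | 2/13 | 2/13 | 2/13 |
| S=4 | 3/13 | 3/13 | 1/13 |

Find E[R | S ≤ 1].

5

P(S ≤ 1) = 6/13.
Σ R·P over the event = 4·(2/13) + 5·(2/13) + 6·(2/13) = 30/13.
E[R | S ≤ 1] = (30/13) / (6/13) = 5.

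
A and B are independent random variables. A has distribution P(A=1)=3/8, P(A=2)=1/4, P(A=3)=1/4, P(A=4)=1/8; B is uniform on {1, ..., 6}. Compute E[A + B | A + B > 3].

P(A + B > 3) = 5/6.
Summing (A+B)·P(x,y) over outcomes with A + B > 3 gives 83/16.
E[A + B | A + B > 3] = (83/16) / (5/6) = 249/40.

249/40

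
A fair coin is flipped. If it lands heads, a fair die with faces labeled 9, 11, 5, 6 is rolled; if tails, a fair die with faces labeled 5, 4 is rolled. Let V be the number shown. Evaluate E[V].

49/8

E[V | heads] = (9+11+5+6)/4 = 31/4.
E[V | tails] = (5+4)/2 = 9/2.
E[V] = (1/2)·(31/4) + (1/2)·(9/2) = 49/8.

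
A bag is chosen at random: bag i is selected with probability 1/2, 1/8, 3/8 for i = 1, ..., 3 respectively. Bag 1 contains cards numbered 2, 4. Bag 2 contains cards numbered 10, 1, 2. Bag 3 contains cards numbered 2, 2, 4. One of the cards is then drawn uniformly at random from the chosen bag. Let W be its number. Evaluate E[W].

73/24

E[W | bag 1] = (2+4)/2 = 3.
E[W | bag 2] = (10+1+2)/3 = 13/3.
E[W | bag 3] = (2+2+4)/3 = 8/3.
E[W] = (1/2)·(3) + (1/8)·(13/3) + (3/8)·(8/3) = 73/24.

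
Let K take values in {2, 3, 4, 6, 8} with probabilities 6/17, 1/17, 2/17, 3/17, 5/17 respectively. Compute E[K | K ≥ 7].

P(K ≥ 7) = 5/17.
Σ over the event: 8·5/17 = 40/17.
E[K | K ≥ 7] = (40/17) / (5/17) = 8.

8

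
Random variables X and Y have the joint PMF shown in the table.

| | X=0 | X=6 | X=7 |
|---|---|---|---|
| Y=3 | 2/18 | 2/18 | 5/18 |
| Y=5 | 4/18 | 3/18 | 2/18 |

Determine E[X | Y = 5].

P(Y = 5) = 1/2.
Σ X·P over the event = 0·(4/18) + 6·(3/18) + 7·(2/18) = 16/9.
E[X | Y = 5] = (16/9) / (1/2) = 32/9.

32/9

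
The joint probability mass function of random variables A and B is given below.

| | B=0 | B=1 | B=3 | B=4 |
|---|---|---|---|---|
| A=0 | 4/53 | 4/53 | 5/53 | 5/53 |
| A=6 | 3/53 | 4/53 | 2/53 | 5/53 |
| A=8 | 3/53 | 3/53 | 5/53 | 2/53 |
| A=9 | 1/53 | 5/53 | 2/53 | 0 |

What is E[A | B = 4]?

23/6

P(B = 4) = 12/53.
Σ A·P over the event = 0·(5/53) + 6·(5/53) + 8·(2/53) = 46/53.
E[A | B = 4] = (46/53) / (12/53) = 23/6.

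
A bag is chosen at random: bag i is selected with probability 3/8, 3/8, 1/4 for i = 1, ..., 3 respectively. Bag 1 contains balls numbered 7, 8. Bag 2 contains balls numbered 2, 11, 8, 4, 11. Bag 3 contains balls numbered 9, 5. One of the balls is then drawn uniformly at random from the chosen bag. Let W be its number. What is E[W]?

581/80

E[W | bag 1] = (7+8)/2 = 15/2.
E[W | bag 2] = (2+11+8+4+11)/5 = 36/5.
E[W | bag 3] = (9+5)/2 = 7.
E[W] = (3/8)·(15/2) + (3/8)·(36/5) + (1/4)·(7) = 581/80.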